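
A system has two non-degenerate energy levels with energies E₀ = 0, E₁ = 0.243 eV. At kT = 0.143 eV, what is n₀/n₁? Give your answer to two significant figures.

5.5

n₀/n₁ = exp[−(E₀−E₁)/kT] = exp(−(-0.243 eV)/(0.143 eV)) = exp(1.699) = 5.5.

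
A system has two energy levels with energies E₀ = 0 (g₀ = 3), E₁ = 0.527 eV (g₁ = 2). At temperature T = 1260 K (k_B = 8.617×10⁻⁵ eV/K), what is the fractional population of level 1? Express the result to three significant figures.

k_BT = 8.617×10⁻⁵ × 1260 K = 0.10857 eV.
Eᵢ/kT = 0, 4.8540.
Z = Σ gᵢe^(−Eᵢ/kT) = 3·e^(−0) + 2·e^(−4.8540) = 3.0000 + 0.015594 = 3.0156.
P₁ = g₁ e^(−E₁/kT) / Z = 0.015594/3.0156 = 0.00517.

0.00517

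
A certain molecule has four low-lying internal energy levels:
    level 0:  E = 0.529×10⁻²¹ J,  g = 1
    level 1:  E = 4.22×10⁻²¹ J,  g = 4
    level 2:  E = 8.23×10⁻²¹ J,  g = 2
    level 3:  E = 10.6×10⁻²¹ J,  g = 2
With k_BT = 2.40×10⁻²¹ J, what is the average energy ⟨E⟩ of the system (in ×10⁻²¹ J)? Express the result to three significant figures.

Eᵢ/kT = 0.22042, 1.7583, 3.4292, 4.4167.
Z = Σ gᵢe^(−Eᵢ/kT) = 1·e^(−0.22042) + 4·e^(−1.7583) + 2·e^(−3.4292) + 2·e^(−4.4167) = 0.80218 + 0.68935 + 0.064826 + 0.024148 = 1.5805.
⟨E⟩ = Σ Eᵢ gᵢe^(−Eᵢ/kT) / Z = (0.529·0.80218 + 4.22·0.68935 + 8.23·0.064826 + 10.6·0.024148) / 1.5805 = 2.61 ×10⁻²¹ J.

2.61 ×10⁻²¹ J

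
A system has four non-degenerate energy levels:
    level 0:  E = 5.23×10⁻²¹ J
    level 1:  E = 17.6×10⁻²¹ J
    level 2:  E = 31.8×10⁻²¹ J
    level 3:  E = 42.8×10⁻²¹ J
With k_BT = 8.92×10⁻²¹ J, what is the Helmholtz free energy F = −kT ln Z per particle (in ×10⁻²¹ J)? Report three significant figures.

Eᵢ/kT = 0.58632, 1.9731, 3.5650, 4.7982.
Z = Σ e^(−Eᵢ/kT) = e^(−0.58632) + e^(−1.9731) + e^(−3.5650) + e^(−4.7982) = 0.55637 + 0.13903 + 0.028297 + 0.0082446 = 0.73194.
F = −kT ln Z = −8.92 × ln(0.73194) = −8.92 × -0.31206 = 2.78 ×10⁻²¹ J.

2.78 ×10⁻²¹ J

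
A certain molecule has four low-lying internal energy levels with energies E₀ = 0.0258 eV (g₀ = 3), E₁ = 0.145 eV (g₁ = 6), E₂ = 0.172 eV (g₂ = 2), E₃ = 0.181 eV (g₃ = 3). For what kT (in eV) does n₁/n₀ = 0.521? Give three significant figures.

n₁/n₀ = (g₁/g₀) exp[−(E₁−E₀)/kT] = 0.521.
⇒ (E₁−E₀)/kT = ln((6/3)/0.521) = ln(3.8388) = 1.3452.
kT = 0.1192 eV / 1.3452 = 0.0886 eV.

0.0886 eV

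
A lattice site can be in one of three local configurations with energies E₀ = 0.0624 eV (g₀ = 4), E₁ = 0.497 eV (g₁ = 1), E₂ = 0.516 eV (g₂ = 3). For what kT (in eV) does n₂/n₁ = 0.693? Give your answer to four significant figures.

0.01297 eV

n₂/n₁ = (g₂/g₁) exp[−(E₂−E₁)/kT] = 0.693.
⇒ (E₂−E₁)/kT = ln((3/1)/0.693) = ln(4.32900) = 1.46534.
kT = 0.019 eV / 1.46534 = 0.01297 eV.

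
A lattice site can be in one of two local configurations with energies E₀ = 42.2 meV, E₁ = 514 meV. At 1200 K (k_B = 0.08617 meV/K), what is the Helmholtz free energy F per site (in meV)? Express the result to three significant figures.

k_BT = 0.08617 × 1200 K = 103.40 meV.
Eᵢ/kT = 0.40812, 4.9710.
Z = Σ e^(−Eᵢ/kT) = e^(−0.40812) + e^(−4.9710) = 0.66490 + 0.0069362 = 0.67184.
F = −kT ln Z = −103.40 × ln(0.67184) = −103.40 × -0.39774 = 41.1 meV.

41.1 meV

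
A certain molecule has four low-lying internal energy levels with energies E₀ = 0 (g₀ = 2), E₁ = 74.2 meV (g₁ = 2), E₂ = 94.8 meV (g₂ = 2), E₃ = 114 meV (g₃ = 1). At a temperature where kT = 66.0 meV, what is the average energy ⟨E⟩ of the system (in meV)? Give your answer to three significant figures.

34.4 meV

Eᵢ/kT = 0, 1.1242, 1.4364, 1.7273.
Z = Σ gᵢe^(−Eᵢ/kT) = 2·e^(−0) + 2·e^(−1.1242) + 2·e^(−1.4364) + 1·e^(−1.7273) = 2.0000 + 0.64982 + 0.47556 + 0.17776 = 3.3031.
⟨E⟩ = Σ Eᵢ gᵢe^(−Eᵢ/kT) / Z = (0·2.0000 + 74.2·0.64982 + 94.8·0.47556 + 114·0.17776) / 3.3031 = 34.4 meV.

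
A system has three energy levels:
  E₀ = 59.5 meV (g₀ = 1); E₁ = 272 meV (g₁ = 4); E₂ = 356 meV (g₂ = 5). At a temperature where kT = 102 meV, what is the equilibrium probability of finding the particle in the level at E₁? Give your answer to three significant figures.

Eᵢ/kT = 0.58333, 2.6667, 3.4902.
Z = Σ gᵢe^(−Eᵢ/kT) = 1·e^(−0.58333) + 4·e^(−2.6667) + 5·e^(−3.4902) = 0.55804 + 0.27792 + 0.15247 = 0.98843.
P₁ = g₁ e^(−E₁/kT) / Z = 0.27792/0.98843 = 0.281.

0.281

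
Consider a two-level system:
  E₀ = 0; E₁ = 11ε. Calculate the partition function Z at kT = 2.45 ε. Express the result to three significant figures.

Eᵢ/kT = 0, 4.4898.
Z = Σ e^(−Eᵢ/kT) = e^(−0) + e^(−4.4898) = 1.0000 + 0.011223 = 1.0112.

Z = 1.01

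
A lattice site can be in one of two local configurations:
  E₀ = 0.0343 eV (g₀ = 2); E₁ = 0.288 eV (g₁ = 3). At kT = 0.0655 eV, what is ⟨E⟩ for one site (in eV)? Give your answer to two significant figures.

0.042 eV

Eᵢ/kT = 0.5237, 4.397.
Z = Σ gᵢe^(−Eᵢ/kT) = 2·e^(−0.5237) + 3·e^(−4.397) = 1.185 + 0.03694 = 1.222.
⟨E⟩ = Σ Eᵢ gᵢe^(−Eᵢ/kT) / Z = (0.0343·1.185 + 0.288·0.03694) / 1.222 = 0.042 eV.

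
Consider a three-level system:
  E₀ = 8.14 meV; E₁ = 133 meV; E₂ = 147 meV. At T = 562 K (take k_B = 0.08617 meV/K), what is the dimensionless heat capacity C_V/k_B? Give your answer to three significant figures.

0.758

k_BT = 0.08617 × 562 K = 48.428 meV.
Eᵢ/kT = 0.16808, 2.7463, 3.0354.
Z = Σ e^(−Eᵢ/kT) = e^(−0.16808) + e^(−2.7463) + e^(−3.0354) = 0.84529 + 0.064165 + 0.048055 = 0.95751.
⟨E⟩ = 23.476 meV, ⟨E²⟩ = 2328.4 meV².
C_V/k_B = (⟨E²⟩ − ⟨E⟩²)/(kT)² = (2328.4 − 551.12)/2345.3 = 0.758.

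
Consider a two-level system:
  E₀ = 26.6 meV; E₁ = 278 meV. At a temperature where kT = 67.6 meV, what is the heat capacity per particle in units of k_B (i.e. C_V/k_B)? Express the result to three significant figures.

0.320

Eᵢ/kT = 0.39349, 4.1124.
Z = Σ e^(−Eᵢ/kT) = e^(−0.39349) + e^(−4.1124) = 0.67470 + 0.016368 = 0.69107.
⟨E⟩ = 32.554 meV, ⟨E²⟩ = 2521.3 meV².
C_V/k_B = (⟨E²⟩ − ⟨E⟩²)/(kT)² = (2521.3 − 1059.8)/4569.8 = 0.320.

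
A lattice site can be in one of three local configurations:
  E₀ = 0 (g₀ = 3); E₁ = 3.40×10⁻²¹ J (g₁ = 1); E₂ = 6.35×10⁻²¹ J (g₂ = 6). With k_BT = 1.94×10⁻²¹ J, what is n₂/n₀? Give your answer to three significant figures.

0.0758

n₂/n₀ = (g₂/g₀) exp[−(E₂−E₀)/kT] = (6/3) × exp(−(6.35 ×10⁻²¹ J)/(1.94 ×10⁻²¹ J)) = (6/3) × exp(-3.2732) = 0.0758.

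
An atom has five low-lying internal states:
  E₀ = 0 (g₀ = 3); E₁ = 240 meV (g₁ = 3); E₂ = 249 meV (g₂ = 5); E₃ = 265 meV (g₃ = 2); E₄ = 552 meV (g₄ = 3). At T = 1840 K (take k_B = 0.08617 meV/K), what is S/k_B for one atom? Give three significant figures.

k_BT = 0.08617 × 1840 K = 158.55 meV.
Eᵢ/kT = 0, 1.5137, 1.5705, 1.6714, 3.4816.
Z = Σ gᵢe^(−Eᵢ/kT) = 3·e^(−0) + 3·e^(−1.5137) + 5·e^(−1.5705) + 2·e^(−1.6714) + 3·e^(−3.4816) = 3.0000 + 0.66028 + 1.0397 + 0.37597 + 0.092274 = 5.1682.
⟨E⟩ = Σ EᵢPᵢ = 109.89 meV.
S/k_B = ln Z + ⟨E⟩/kT = ln(5.1682) + 109.89/158.55 = 1.6425 + 0.69309 = 2.34.

2.34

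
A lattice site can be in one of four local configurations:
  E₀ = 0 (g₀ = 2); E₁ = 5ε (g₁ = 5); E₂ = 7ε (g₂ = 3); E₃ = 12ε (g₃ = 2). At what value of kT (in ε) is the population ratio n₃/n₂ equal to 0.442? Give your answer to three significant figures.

n₃/n₂ = (g₃/g₂) exp[−(E₃−E₂)/kT] = 0.442.
⇒ (E₃−E₂)/kT = ln((2/3)/0.442) = ln(1.5083) = 0.41098.
kT = 5ε / 0.41098 = 12.2 ε.

12.2 ε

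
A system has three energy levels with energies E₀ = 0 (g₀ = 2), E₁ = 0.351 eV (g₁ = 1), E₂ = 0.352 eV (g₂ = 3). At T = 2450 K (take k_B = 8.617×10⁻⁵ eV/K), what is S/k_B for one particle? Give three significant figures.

k_BT = 8.617×10⁻⁵ × 2450 K = 0.21112 eV.
Eᵢ/kT = 0, 1.6626, 1.6673.
Z = Σ gᵢe^(−Eᵢ/kT) = 2·e^(−0) + 1·e^(−1.6626) + 3·e^(−1.6673) = 2.0000 + 0.18965 + 0.56627 = 2.7559.
⟨E⟩ = Σ EᵢPᵢ = 0.096482 eV.
S/k_B = ln Z + ⟨E⟩/kT = ln(2.7559) + 0.096482/0.21112 = 1.0137 + 0.45700 = 1.47.

1.47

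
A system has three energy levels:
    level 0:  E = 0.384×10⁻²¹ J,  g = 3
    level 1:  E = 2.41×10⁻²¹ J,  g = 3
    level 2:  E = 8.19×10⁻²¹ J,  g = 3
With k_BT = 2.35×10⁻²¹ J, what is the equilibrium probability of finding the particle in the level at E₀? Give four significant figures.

0.6857

Eᵢ/kT = 0.163404, 1.02553, 3.48511.
Z = Σ gᵢe^(−Eᵢ/kT) = 3·e^(−0.163404) + 3·e^(−1.02553) + 3·e^(−3.48511) = 2.54774 + 1.07582 + 0.0919512 = 3.71551.
P₀ = g₀ e^(−E₀/kT) / Z = 2.54774/3.71551 = 0.6857.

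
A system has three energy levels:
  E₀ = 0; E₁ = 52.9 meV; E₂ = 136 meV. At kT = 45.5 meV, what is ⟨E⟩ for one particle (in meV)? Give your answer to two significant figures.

17 meV

Eᵢ/kT = 0, 1.163, 2.989.
Z = Σ e^(−Eᵢ/kT) = e^(−0) + e^(−1.163) + e^(−2.989) = 1.000 + 0.3125 + 0.05034 = 1.363.
⟨E⟩ = Σ Eᵢ e^(−Eᵢ/kT) / Z = (0·1.000 + 52.9·0.3125 + 136·0.05034) / 1.363 = 17 meV.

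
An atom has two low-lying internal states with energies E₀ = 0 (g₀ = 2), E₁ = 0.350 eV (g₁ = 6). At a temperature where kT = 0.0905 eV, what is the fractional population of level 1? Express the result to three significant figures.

0.0590

Eᵢ/kT = 0, 3.8674.
Z = Σ gᵢe^(−Eᵢ/kT) = 2·e^(−0) + 6·e^(−3.8674) = 2.0000 + 0.12548 = 2.1255.
P₁ = g₁ e^(−E₁/kT) / Z = 0.12548/2.1255 = 0.0590.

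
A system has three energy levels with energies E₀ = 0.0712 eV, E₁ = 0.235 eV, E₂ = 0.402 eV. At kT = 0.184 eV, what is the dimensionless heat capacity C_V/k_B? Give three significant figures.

Eᵢ/kT = 0.38696, 1.2772, 2.1848.
Z = Σ e^(−Eᵢ/kT) = e^(−0.38696) + e^(−1.2772) + e^(−2.1848) = 0.67912 + 0.27882 + 0.11250 = 1.0704.
⟨E⟩ = 0.14864 eV, ⟨E²⟩ = 0.034586 eV².
C_V/k_B = (⟨E²⟩ − ⟨E⟩²)/(kT)² = (0.034586 − 0.022094)/0.033856 = 0.369.

0.369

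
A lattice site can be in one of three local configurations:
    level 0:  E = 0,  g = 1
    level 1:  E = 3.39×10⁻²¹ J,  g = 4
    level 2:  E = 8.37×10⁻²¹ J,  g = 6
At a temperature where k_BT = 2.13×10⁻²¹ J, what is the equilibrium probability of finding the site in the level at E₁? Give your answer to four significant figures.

Eᵢ/kT = 0, 1.59155, 3.92958.
Z = Σ gᵢe^(−Eᵢ/kT) = 1·e^(−0) + 4·e^(−1.59155) + 6·e^(−3.92958) = 1.00000 + 0.814439 + 0.117912 = 1.93235.
P₁ = g₁ e^(−E₁/kT) / Z = 0.814439/1.93235 = 0.4215.

0.4215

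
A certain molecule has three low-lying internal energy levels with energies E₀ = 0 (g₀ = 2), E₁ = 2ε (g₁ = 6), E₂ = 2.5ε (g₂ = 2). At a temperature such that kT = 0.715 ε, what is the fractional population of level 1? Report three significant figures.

Eᵢ/kT = 0, 2.7972, 3.4965.
Z = Σ gᵢe^(−Eᵢ/kT) = 2·e^(−0) + 6·e^(−2.7972) + 2·e^(−3.4965) = 2.0000 + 0.36588 + 0.060607 = 2.4265.
P₁ = g₁ e^(−E₁/kT) / Z = 0.36588/2.4265 = 0.151.

0.151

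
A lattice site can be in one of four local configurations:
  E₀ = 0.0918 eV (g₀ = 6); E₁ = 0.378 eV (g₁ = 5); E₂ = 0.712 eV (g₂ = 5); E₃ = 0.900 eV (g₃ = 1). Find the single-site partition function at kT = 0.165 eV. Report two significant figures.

Eᵢ/kT = 0.5564, 2.291, 4.315, 5.455.
Z = Σ gᵢe^(−Eᵢ/kT) = 6·e^(−0.5564) + 5·e^(−2.291) + 5·e^(−4.315) + 1·e^(−5.455) = 3.440 + 0.5058 + 0.06683 + 0.004275 = 4.017.

Z = 4.0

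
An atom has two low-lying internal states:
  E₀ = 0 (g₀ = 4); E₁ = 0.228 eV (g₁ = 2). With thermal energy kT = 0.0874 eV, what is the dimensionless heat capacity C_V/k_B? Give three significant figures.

Eᵢ/kT = 0, 2.6087.
Z = Σ gᵢe^(−Eᵢ/kT) = 4·e^(−0) + 2·e^(−2.6087) = 4.0000 + 0.14726 = 4.1473.
⟨E⟩ = 0.0080957 eV, ⟨E²⟩ = 0.0018458 eV².
C_V/k_B = (⟨E²⟩ − ⟨E⟩²)/(kT)² = (0.0018458 − 0.000065540)/0.0076388 = 0.233.

0.233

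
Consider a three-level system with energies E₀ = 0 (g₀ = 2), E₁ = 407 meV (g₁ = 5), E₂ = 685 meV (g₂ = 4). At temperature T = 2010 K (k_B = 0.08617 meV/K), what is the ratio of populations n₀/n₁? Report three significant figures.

k_BT = 0.08617 × 2010 K = 173.20 meV.
n₀/n₁ = (g₀/g₁) exp[−(E₀−E₁)/kT] = (2/5) × exp(−(-407 meV)/(173.20 meV)) = (2/5) × exp(2.3499) = 4.19.

4.19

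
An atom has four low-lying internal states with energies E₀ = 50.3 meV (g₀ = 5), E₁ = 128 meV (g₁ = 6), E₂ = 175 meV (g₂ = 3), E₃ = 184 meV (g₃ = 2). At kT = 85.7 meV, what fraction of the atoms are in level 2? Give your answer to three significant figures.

0.0819

Eᵢ/kT = 0.58693, 1.4936, 2.0420, 2.1470.
Z = Σ gᵢe^(−Eᵢ/kT) = 5·e^(−0.58693) + 6·e^(−1.4936) + 3·e^(−2.0420) + 2·e^(−2.1470) = 2.7802 + 1.3474 + 0.38931 + 0.23367 = 4.7506.
P₂ = g₂ e^(−E₂/kT) / Z = 0.38931/4.7506 = 0.0819.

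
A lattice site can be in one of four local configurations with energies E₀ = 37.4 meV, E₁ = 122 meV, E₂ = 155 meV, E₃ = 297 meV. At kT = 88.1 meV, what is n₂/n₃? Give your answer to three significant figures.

5.01

n₂/n₃ = exp[−(E₂−E₃)/kT] = exp(−(-142 meV)/(88.1 meV)) = exp(1.6118) = 5.01.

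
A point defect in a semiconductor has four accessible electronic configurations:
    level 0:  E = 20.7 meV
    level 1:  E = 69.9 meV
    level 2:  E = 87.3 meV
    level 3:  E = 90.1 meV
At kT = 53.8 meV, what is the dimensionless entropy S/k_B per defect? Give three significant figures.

1.23

Eᵢ/kT = 0.38476, 1.2993, 1.6227, 1.6747.
Z = Σ e^(−Eᵢ/kT) = e^(−0.38476) + e^(−1.2993) + e^(−1.6227) + e^(−1.6747) = 0.68061 + 0.27272 + 0.19737 + 0.18736 = 1.3381.
⟨E⟩ = Σ EᵢPᵢ = 50.268 meV.
S/k_B = ln Z + ⟨E⟩/kT = ln(1.3381) + 50.268/53.8 = 0.29125 + 0.93435 = 1.23.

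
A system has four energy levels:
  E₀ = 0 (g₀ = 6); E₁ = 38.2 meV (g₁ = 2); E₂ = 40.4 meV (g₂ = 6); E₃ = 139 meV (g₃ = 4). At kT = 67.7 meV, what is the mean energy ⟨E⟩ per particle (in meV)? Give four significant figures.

22.66 meV

Eᵢ/kT = 0, 0.564254, 0.596750, 2.05318.
Z = Σ gᵢe^(−Eᵢ/kT) = 6·e^(−0) + 2·e^(−0.564254) + 6·e^(−0.596750) + 4·e^(−2.05318) = 6.00000 + 1.13757 + 3.30359 + 0.513305 = 10.9545.
⟨E⟩ = Σ Eᵢ gᵢe^(−Eᵢ/kT) / Z = (0·6.00000 + 38.2·1.13757 + 40.4·3.30359 + 139·0.513305) / 10.9545 = 22.66 meV.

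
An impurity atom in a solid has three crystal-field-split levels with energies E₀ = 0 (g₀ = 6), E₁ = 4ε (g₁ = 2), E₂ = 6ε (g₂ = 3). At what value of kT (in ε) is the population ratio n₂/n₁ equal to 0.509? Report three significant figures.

1.85 ε

n₂/n₁ = (g₂/g₁) exp[−(E₂−E₁)/kT] = 0.509.
⇒ (E₂−E₁)/kT = ln((3/2)/0.509) = ln(2.9470) = 1.0808.
kT = 2ε / 1.0808 = 1.85 ε.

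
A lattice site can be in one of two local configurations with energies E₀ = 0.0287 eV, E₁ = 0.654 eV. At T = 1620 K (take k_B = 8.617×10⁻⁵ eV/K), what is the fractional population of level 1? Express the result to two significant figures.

0.011

k_BT = 8.617×10⁻⁵ × 1620 K = 0.1396 eV.
Eᵢ/kT = 0.2056, 4.685.
Z = Σ e^(−Eᵢ/kT) = e^(−0.2056) + e^(−4.685) = 0.8142 + 0.009233 = 0.8234.
P₁ = e^(−E₁/kT) / Z = 0.009233/0.8234 = 0.011.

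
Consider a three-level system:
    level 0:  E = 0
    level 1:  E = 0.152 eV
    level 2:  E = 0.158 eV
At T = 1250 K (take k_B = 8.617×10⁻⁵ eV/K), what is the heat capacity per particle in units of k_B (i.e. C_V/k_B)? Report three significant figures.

k_BT = 8.617×10⁻⁵ × 1250 K = 0.10771 eV.
Eᵢ/kT = 0, 1.4112, 1.4669.
Z = Σ e^(−Eᵢ/kT) = e^(−0) + e^(−1.4112) + e^(−1.4669) = 1.0000 + 0.24385 + 0.23064 = 1.4745.
⟨E⟩ = 0.049852 eV, ⟨E²⟩ = 0.0077257 eV².
C_V/k_B = (⟨E²⟩ − ⟨E⟩²)/(kT)² = (0.0077257 − 0.0024852)/0.011601 = 0.452.

0.452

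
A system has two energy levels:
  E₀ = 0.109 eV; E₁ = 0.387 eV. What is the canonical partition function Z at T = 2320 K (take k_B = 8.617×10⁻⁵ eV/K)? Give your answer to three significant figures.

k_BT = 8.617×10⁻⁵ × 2320 K = 0.19991 eV.
Eᵢ/kT = 0.54525, 1.9359.
Z = Σ e^(−Eᵢ/kT) = e^(−0.54525) + e^(−1.9359) = 0.57970 + 0.14429 = 0.72399.

Z = 0.724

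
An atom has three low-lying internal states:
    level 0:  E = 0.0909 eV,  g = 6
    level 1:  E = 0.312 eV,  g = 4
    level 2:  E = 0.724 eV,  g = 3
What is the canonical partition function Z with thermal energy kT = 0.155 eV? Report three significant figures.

Eᵢ/kT = 0.58645, 2.0129, 4.6710.
Z = Σ gᵢe^(−Eᵢ/kT) = 6·e^(−0.58645) + 4·e^(−2.0129) + 3·e^(−4.6710) = 3.3378 + 0.53440 + 0.028089 = 3.9003.

Z = 3.90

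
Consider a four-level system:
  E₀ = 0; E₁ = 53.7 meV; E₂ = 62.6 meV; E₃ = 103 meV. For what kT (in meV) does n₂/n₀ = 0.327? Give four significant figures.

n₂/n₀ = exp[−(E₂−E₀)/kT] = 0.327.
⇒ (E₂−E₀)/kT = ln(1/0.327) = ln(3.05810) = 1.11779.
kT = 62.6 meV / 1.11779 = 56.00 meV.

56.00 meV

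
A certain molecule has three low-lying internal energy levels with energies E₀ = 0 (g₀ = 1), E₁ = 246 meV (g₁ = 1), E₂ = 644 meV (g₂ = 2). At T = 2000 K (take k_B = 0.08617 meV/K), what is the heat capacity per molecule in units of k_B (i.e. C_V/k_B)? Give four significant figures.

0.7331

k_BT = 0.08617 × 2000 K = 172.340 meV.
Eᵢ/kT = 0, 1.42741, 3.73680.
Z = Σ gᵢe^(−Eᵢ/kT) = 1·e^(−0) + 1·e^(−1.42741) + 2·e^(−3.73680) = 1.00000 + 0.239930 + 0.0476605 = 1.28759.
⟨E⟩ = 69.6776 meV, ⟨E²⟩ = 26628.1 meV².
C_V/k_B = (⟨E²⟩ − ⟨E⟩²)/(kT)² = (26628.1 − 4854.97)/29701.1 = 0.7331.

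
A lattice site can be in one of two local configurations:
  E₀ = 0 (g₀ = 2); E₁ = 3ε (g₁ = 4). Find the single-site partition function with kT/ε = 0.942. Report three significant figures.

Z = 2.17

Eᵢ/kT = 0, 3.1847.
Z = Σ gᵢe^(−Eᵢ/kT) = 2·e^(−0) + 4·e^(−3.1847) = 2.0000 + 0.16556 = 2.1656.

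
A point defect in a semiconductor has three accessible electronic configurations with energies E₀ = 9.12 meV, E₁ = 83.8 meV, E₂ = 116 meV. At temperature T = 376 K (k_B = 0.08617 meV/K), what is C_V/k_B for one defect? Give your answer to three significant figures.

0.724

k_BT = 0.08617 × 376 K = 32.400 meV.
Eᵢ/kT = 0.28148, 2.5864, 3.5802.
Z = Σ e^(−Eᵢ/kT) = e^(−0.28148) + e^(−2.5864) + e^(−3.5802) = 0.75467 + 0.075291 + 0.027870 = 0.85783.
⟨E⟩ = 19.147 meV, ⟨E²⟩ = 1126.7 meV².
C_V/k_B = (⟨E²⟩ − ⟨E⟩²)/(kT)² = (1126.7 − 366.61)/1049.8 = 0.724.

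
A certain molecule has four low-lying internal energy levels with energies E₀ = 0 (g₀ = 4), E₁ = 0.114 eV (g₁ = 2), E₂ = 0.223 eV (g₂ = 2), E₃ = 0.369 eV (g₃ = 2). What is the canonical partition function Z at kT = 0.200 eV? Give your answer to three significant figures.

Eᵢ/kT = 0, 0.57000, 1.1150, 1.8450.
Z = Σ gᵢe^(−Eᵢ/kT) = 4·e^(−0) + 2·e^(−0.57000) + 2·e^(−1.1150) + 2·e^(−1.8450) = 4.0000 + 1.1311 + 0.65583 + 0.31605 = 6.1030.

Z = 6.10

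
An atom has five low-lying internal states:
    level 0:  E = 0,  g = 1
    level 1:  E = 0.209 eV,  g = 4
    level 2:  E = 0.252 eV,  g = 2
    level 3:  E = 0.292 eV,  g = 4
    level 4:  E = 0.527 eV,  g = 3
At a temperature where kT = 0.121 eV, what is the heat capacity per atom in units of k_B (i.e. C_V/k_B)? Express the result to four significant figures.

Eᵢ/kT = 0, 1.72727, 2.08264, 2.41322, 4.35537.
Z = Σ gᵢe^(−Eᵢ/kT) = 1·e^(−0) + 4·e^(−1.72727) + 2·e^(−2.08264) + 4·e^(−2.41322) + 3·e^(−4.35537) = 1.00000 + 0.711076 + 0.249202 + 0.358106 + 0.0385131 = 2.35690.
⟨E⟩ = 0.142678 eV, ⟨E²⟩ = 0.0373862 eV².
C_V/k_B = (⟨E²⟩ − ⟨E⟩²)/(kT)² = (0.0373862 − 0.0203570)/0.0146410 = 1.163.

1.163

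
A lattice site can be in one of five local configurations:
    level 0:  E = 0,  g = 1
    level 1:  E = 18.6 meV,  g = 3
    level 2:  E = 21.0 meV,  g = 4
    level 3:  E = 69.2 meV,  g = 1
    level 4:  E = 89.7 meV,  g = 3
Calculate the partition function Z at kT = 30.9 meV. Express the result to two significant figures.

Eᵢ/kT = 0, 0.6019, 0.6796, 2.239, 2.903.
Z = Σ gᵢe^(−Eᵢ/kT) = 1·e^(−0) + 3·e^(−0.6019) + 4·e^(−0.6796) + 1·e^(−2.239) + 3·e^(−2.903) = 1.000 + 1.643 + 2.027 + 0.1066 + 0.1646 = 4.941.

Z = 4.9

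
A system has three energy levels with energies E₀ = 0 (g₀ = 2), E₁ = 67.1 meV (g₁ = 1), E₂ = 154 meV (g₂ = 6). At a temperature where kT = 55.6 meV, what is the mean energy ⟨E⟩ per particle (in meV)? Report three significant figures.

29.2 meV

Eᵢ/kT = 0, 1.2068, 2.7698.
Z = Σ gᵢe^(−Eᵢ/kT) = 2·e^(−0) + 1·e^(−1.2068) + 6·e^(−2.7698) = 2.0000 + 0.29915 + 0.37605 = 2.6752.
⟨E⟩ = Σ Eᵢ gᵢe^(−Eᵢ/kT) / Z = (0·2.0000 + 67.1·0.29915 + 154·0.37605) / 2.6752 = 29.2 meV.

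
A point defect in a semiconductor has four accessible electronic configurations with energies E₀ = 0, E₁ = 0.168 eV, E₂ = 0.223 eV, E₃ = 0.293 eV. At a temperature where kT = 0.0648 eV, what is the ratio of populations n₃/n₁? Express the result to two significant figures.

0.15

n₃/n₁ = exp[−(E₃−E₁)/kT] = exp(−(0.125 eV)/(0.0648 eV)) = exp(-1.929) = 0.15.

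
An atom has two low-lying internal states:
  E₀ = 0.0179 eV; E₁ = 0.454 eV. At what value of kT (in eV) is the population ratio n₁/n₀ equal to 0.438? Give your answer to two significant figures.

0.53 eV

n₁/n₀ = exp[−(E₁−E₀)/kT] = 0.438.
⇒ (E₁−E₀)/kT = ln(1/0.438) = ln(2.283) = 0.8255.
kT = 0.4361 eV / 0.8255 = 0.53 eV.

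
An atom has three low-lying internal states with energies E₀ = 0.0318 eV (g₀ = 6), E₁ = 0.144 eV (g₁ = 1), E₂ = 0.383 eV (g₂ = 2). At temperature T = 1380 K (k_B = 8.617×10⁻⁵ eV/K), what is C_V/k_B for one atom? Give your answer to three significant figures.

k_BT = 8.617×10⁻⁵ × 1380 K = 0.11891 eV.
Eᵢ/kT = 0.26743, 1.2110, 3.2209.
Z = Σ gᵢe^(−Eᵢ/kT) = 6·e^(−0.26743) + 1·e^(−1.2110) + 2·e^(−3.2209) = 4.5921 + 0.29790 + 0.079838 = 4.9698.
⟨E⟩ = 0.044168 eV, ⟨E²⟩ = 0.0045338 eV².
C_V/k_B = (⟨E²⟩ − ⟨E⟩²)/(kT)² = (0.0045338 − 0.0019508)/0.014140 = 0.183.

0.183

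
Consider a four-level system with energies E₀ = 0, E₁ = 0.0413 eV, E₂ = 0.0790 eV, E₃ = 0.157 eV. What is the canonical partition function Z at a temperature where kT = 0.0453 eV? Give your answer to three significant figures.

Z = 1.61

Eᵢ/kT = 0, 0.91170, 1.7439, 3.4658.
Z = Σ e^(−Eᵢ/kT) = e^(−0) + e^(−0.91170) + e^(−1.7439) + e^(−3.4658) = 1.0000 + 0.40184 + 0.17484 + 0.031248 = 1.6079.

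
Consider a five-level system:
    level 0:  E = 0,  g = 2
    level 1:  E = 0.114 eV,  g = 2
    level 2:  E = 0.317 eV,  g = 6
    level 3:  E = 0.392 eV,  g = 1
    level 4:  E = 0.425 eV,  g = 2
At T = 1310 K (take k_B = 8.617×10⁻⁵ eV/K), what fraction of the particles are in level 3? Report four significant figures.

0.009797

k_BT = 8.617×10⁻⁵ × 1310 K = 0.112883 eV.
Eᵢ/kT = 0, 1.00990, 2.80822, 3.47262, 3.76496.
Z = Σ gᵢe^(−Eᵢ/kT) = 2·e^(−0) + 2·e^(−1.00990) + 6·e^(−2.80822) + 1·e^(−3.47262) + 2·e^(−3.76496) = 2.00000 + 0.728511 + 0.361874 + 0.0310356 + 0.0463371 = 3.16776.
P₃ = g₃ e^(−E₃/kT) / Z = 0.0310356/3.16776 = 0.009797.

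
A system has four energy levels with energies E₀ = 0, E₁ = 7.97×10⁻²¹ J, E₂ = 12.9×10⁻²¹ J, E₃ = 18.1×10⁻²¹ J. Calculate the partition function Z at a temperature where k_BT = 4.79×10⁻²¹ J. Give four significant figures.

Z = 1.280

Eᵢ/kT = 0, 1.66388, 2.69311, 3.77871.
Z = Σ e^(−Eᵢ/kT) = e^(−0) + e^(−1.66388) + e^(−2.69311) + e^(−3.77871) = 1.00000 + 0.189403 + 0.0676702 + 0.0228522 = 1.27993.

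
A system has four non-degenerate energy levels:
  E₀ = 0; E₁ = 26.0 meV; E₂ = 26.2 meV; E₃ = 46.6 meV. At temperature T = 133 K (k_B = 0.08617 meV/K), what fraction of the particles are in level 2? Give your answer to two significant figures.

0.083

k_BT = 0.08617 × 133 K = 11.46 meV.
Eᵢ/kT = 0, 2.269, 2.286, 4.066.
Z = Σ e^(−Eᵢ/kT) = e^(−0) + e^(−2.269) + e^(−2.286) + e^(−4.066) = 1.000 + 0.1034 + 0.1017 + 0.01715 = 1.222.
P₂ = e^(−E₂/kT) / Z = 0.1017/1.222 = 0.083.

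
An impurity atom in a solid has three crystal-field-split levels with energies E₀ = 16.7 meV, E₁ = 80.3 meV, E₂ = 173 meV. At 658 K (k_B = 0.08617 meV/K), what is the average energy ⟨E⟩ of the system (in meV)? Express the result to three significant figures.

38.8 meV

k_BT = 0.08617 × 658 K = 56.700 meV.
Eᵢ/kT = 0.29453, 1.4162, 3.0511.
Z = Σ e^(−Eᵢ/kT) = e^(−0.29453) + e^(−1.4162) + e^(−3.0511) = 0.74488 + 0.24263 + 0.047307 = 1.0348.
⟨E⟩ = Σ Eᵢ e^(−Eᵢ/kT) / Z = (16.7·0.74488 + 80.3·0.24263 + 173·0.047307) / 1.0348 = 38.8 meV.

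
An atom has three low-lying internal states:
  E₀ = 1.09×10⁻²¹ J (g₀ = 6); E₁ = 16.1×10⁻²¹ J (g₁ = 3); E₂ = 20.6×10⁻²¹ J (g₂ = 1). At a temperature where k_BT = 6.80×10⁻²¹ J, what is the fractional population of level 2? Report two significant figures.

0.0089

Eᵢ/kT = 0.1603, 2.368, 3.029.
Z = Σ gᵢe^(−Eᵢ/kT) = 6·e^(−0.1603) + 3·e^(−2.368) + 1·e^(−3.029) = 5.111 + 0.2810 + 0.04836 = 5.440.
P₂ = g₂ e^(−E₂/kT) / Z = 0.04836/5.440 = 0.0089.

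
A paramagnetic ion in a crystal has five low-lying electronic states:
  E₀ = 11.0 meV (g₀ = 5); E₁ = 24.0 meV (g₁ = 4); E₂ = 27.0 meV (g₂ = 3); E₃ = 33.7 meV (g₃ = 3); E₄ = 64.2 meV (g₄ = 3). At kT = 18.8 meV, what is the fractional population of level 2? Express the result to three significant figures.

Eᵢ/kT = 0.58511, 1.2766, 1.4362, 1.7926, 3.4149.
Z = Σ gᵢe^(−Eᵢ/kT) = 5·e^(−0.58511) + 4·e^(−1.2766) + 3·e^(−1.4362) + 3·e^(−1.7926) + 3·e^(−3.4149) = 2.7852 + 1.1159 + 0.71349 + 0.49958 + 0.098639 = 5.2128.
P₂ = g₂ e^(−E₂/kT) / Z = 0.71349/5.2128 = 0.137.

0.137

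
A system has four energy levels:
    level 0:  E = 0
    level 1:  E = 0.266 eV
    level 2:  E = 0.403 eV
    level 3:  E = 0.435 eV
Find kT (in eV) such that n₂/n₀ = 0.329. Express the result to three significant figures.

n₂/n₀ = exp[−(E₂−E₀)/kT] = 0.329.
⇒ (E₂−E₀)/kT = ln(1/0.329) = ln(3.0395) = 1.1117.
kT = 0.403 eV / 1.1117 = 0.363 eV.

0.363 eV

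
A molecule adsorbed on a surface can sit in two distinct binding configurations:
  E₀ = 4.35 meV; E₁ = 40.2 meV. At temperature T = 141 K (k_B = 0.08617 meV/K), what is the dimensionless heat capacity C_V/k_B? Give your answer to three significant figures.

k_BT = 0.08617 × 141 K = 12.150 meV.
Eᵢ/kT = 0.35802, 3.3086.
Z = Σ e^(−Eᵢ/kT) = e^(−0.35802) + e^(−3.3086) = 0.69906 + 0.036567 = 0.73563.
⟨E⟩ = 6.1320 meV, ⟨E²⟩ = 98.313 meV².
C_V/k_B = (⟨E²⟩ − ⟨E⟩²)/(kT)² = (98.313 − 37.601)/147.62 = 0.411.

0.411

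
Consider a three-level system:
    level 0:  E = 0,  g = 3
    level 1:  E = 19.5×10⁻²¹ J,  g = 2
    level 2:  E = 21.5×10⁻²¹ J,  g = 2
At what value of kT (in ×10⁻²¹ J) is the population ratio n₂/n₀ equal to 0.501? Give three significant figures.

75.3 ×10⁻²¹ J

n₂/n₀ = (g₂/g₀) exp[−(E₂−E₀)/kT] = 0.501.
⇒ (E₂−E₀)/kT = ln((2/3)/0.501) = ln(1.3307) = 0.28571.
kT = 21.5 ×10⁻²¹ J / 0.28571 = 75.3 ×10⁻²¹ J.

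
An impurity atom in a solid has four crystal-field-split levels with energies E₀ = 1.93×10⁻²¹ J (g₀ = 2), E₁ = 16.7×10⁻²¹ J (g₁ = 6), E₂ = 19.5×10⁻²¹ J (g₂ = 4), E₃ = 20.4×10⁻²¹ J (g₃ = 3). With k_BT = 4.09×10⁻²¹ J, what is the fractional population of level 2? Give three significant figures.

0.0242

Eᵢ/kT = 0.47188, 4.0831, 4.7677, 4.9878.
Z = Σ gᵢe^(−Eᵢ/kT) = 2·e^(−0.47188) + 6·e^(−4.0831) + 4·e^(−4.7677) + 3·e^(−4.9878) = 1.2477 + 0.10113 + 0.034000 + 0.020462 = 1.4033.
P₂ = g₂ e^(−E₂/kT) / Z = 0.034000/1.4033 = 0.0242.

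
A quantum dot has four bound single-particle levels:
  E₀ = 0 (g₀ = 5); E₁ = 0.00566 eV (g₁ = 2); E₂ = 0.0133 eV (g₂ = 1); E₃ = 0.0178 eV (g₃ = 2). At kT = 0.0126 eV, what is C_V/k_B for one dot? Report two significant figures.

Eᵢ/kT = 0, 0.4492, 1.056, 1.413.
Z = Σ gᵢe^(−Eᵢ/kT) = 5·e^(−0) + 2·e^(−0.4492) + 1·e^(−1.056) + 2·e^(−1.413) = 5.000 + 1.276 + 0.3478 + 0.4868 = 7.111.
⟨E⟩ = 0.002885 eV, ⟨E²⟩ = 0.00003609 eV².
C_V/k_B = (⟨E²⟩ − ⟨E⟩²)/(kT)² = (0.00003609 − 0.000008323)/0.0001588 = 0.17.

0.17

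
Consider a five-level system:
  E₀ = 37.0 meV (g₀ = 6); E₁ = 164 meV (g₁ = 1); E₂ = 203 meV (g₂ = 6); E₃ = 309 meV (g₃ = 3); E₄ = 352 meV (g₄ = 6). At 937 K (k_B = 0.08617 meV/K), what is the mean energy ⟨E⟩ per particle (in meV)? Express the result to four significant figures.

67.57 meV

k_BT = 0.08617 × 937 K = 80.7413 meV.
Eᵢ/kT = 0.458254, 2.03118, 2.51420, 3.82704, 4.35960.
Z = Σ gᵢe^(−Eᵢ/kT) = 6·e^(−0.458254) + 1·e^(−2.03118) + 6·e^(−2.51420) + 3·e^(−3.82704) + 6·e^(−4.35960) = 3.79432 + 0.131181 + 0.485566 + 0.0653219 + 0.0767010 = 4.55309.
⟨E⟩ = Σ Eᵢ gᵢe^(−Eᵢ/kT) / Z = (37.0·3.79432 + 164·0.131181 + 203·0.485566 + 309·0.0653219 + 352·0.0767010) / 4.55309 = 67.57 meV.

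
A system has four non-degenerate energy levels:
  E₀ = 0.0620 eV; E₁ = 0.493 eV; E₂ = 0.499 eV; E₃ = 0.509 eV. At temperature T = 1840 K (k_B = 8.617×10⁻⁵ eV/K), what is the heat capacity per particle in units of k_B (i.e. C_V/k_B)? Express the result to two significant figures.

k_BT = 8.617×10⁻⁵ × 1840 K = 0.1586 eV.
Eᵢ/kT = 0.3909, 3.108, 3.146, 3.209.
Z = Σ e^(−Eᵢ/kT) = e^(−0.3909) + e^(−3.108) + e^(−3.146) + e^(−3.209) = 0.6764 + 0.04469 + 0.04302 + 0.04040 = 0.8045.
⟨E⟩ = 0.1318 eV, ⟨E²⟩ = 0.04306 eV².
C_V/k_B = (⟨E²⟩ − ⟨E⟩²)/(kT)² = (0.04306 − 0.01737)/0.02515 = 1.0.

1.0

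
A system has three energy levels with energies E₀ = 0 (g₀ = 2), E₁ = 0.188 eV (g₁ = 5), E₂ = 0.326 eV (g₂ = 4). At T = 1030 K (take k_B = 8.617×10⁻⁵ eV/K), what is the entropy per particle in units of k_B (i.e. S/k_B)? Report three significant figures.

k_BT = 8.617×10⁻⁵ × 1030 K = 0.088755 eV.
Eᵢ/kT = 0, 2.1182, 3.6730.
Z = Σ gᵢe^(−Eᵢ/kT) = 2·e^(−0) + 5·e^(−2.1182) + 4·e^(−3.6730) = 2.0000 + 0.60124 + 0.10160 = 2.7028.
⟨E⟩ = Σ EᵢPᵢ = 0.054075 eV.
S/k_B = ln Z + ⟨E⟩/kT = ln(2.7028) + 0.054075/0.088755 = 0.99429 + 0.60926 = 1.60.

1.60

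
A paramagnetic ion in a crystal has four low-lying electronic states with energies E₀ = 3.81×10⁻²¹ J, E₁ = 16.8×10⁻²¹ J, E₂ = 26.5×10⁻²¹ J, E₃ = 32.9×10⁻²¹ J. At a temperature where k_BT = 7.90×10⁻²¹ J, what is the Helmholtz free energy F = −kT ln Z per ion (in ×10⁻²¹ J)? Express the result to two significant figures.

Eᵢ/kT = 0.4823, 2.127, 3.354, 4.165.
Z = Σ e^(−Eᵢ/kT) = e^(−0.4823) + e^(−2.127) + e^(−3.354) + e^(−4.165) = 0.6174 + 0.1192 + 0.03494 + 0.01553 = 0.7871.
F = −kT ln Z = −7.90 × ln(0.7871) = −7.90 × -0.2394 = 1.9 ×10⁻²¹ J.

1.9 ×10⁻²¹ J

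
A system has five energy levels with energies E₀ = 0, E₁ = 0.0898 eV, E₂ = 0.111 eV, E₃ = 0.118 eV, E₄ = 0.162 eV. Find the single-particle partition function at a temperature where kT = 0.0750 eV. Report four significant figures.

Eᵢ/kT = 0, 1.19733, 1.48000, 1.57333, 2.16000.
Z = Σ e^(−Eᵢ/kT) = e^(−0) + e^(−1.19733) + e^(−1.48000) + e^(−1.57333) + e^(−2.16000) = 1.00000 + 0.301999 + 0.227638 + 0.207354 + 0.115325 = 1.85232.

Z = 1.852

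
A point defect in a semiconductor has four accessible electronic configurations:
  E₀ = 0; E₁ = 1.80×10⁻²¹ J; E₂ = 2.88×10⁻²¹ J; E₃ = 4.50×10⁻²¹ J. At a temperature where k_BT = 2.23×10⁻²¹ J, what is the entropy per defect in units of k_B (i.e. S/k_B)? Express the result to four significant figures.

1.148

Eᵢ/kT = 0, 0.807175, 1.29148, 2.01794.
Z = Σ e^(−Eᵢ/kT) = e^(−0) + e^(−0.807175) + e^(−1.29148) + e^(−2.01794) = 1.00000 + 0.446117 + 0.274864 + 0.132929 = 1.85391.
⟨E⟩ = Σ EᵢPᵢ = 1.18280 ×10⁻²¹ J.
S/k_B = ln Z + ⟨E⟩/kT = ln(1.85391) + 1.18280/2.23 = 0.617297 + 0.530404 = 1.148.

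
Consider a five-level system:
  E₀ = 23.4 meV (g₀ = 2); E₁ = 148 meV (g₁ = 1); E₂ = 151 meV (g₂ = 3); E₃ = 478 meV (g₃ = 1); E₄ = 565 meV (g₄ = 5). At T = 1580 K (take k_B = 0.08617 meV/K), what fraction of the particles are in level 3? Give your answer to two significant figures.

k_BT = 0.08617 × 1580 K = 136.1 meV.
Eᵢ/kT = 0.1719, 1.087, 1.109, 3.512, 4.151.
Z = Σ gᵢe^(−Eᵢ/kT) = 2·e^(−0.1719) + 1·e^(−1.087) + 3·e^(−1.109) + 1·e^(−3.512) + 5·e^(−4.151) = 1.684 + 0.3372 + 0.9897 + 0.02984 + 0.07874 = 3.119.
P₃ = g₃ e^(−E₃/kT) / Z = 0.02984/3.119 = 0.0096.

0.0096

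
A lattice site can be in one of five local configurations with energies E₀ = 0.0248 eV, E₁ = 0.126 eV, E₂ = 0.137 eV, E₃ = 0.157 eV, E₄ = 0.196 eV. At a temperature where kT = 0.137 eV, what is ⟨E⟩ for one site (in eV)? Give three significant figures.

0.101 eV

Eᵢ/kT = 0.18102, 0.91971, 1.0000, 1.1460, 1.4307.
Z = Σ e^(−Eᵢ/kT) = e^(−0.18102) + e^(−0.91971) + e^(−1.0000) + e^(−1.1460) + e^(−1.4307) = 0.83442 + 0.39863 + 0.36788 + 0.31791 + 0.23914 = 2.1580.
⟨E⟩ = Σ Eᵢ e^(−Eᵢ/kT) / Z = (0.0248·0.83442 + 0.126·0.39863 + 0.137·0.36788 + 0.157·0.31791 + 0.196·0.23914) / 2.1580 = 0.101 eV.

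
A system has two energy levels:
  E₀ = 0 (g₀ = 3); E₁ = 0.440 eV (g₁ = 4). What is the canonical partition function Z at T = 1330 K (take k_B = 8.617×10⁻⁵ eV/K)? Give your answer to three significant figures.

k_BT = 8.617×10⁻⁵ × 1330 K = 0.11461 eV.
Eᵢ/kT = 0, 3.8391.
Z = Σ gᵢe^(−Eᵢ/kT) = 3·e^(−0) + 4·e^(−3.8391) = 3.0000 + 0.086052 = 3.0861.

Z = 3.09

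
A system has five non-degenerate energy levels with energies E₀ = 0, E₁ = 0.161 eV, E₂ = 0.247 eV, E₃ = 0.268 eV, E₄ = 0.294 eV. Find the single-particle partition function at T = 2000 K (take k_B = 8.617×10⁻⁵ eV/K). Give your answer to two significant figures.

Z = 2.0

k_BT = 8.617×10⁻⁵ × 2000 K = 0.1723 eV.
Eᵢ/kT = 0, 0.9344, 1.434, 1.555, 1.706.
Z = Σ e^(−Eᵢ/kT) = e^(−0) + e^(−0.9344) + e^(−1.434) + e^(−1.555) + e^(−1.706) = 1.000 + 0.3928 + 0.2384 + 0.2112 + 0.1816 = 2.024.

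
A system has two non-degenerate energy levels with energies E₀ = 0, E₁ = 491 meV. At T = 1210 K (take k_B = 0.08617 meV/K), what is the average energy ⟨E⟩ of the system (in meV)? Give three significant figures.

k_BT = 0.08617 × 1210 K = 104.27 meV.
Eᵢ/kT = 0, 4.7089.
Z = Σ e^(−Eᵢ/kT) = e^(−0) + e^(−4.7089) = 1.0000 + 0.0090147 = 1.0090.
⟨E⟩ = Σ Eᵢ e^(−Eᵢ/kT) / Z = (0·1.0000 + 491·0.0090147) / 1.0090 = 4.39 meV.

4.39 meV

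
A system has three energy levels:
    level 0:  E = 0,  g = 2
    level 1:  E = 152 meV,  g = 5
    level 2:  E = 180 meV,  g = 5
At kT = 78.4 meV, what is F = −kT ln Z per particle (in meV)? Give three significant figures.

Eᵢ/kT = 0, 1.9388, 2.2959.
Z = Σ gᵢe^(−Eᵢ/kT) = 2·e^(−0) + 5·e^(−1.9388) + 5·e^(−2.2959) = 2.0000 + 0.71938 + 0.50335 = 3.2227.
F = −kT ln Z = −78.4 × ln(3.2227) = −78.4 × 1.1702 = -91.7 meV.

-91.7 meV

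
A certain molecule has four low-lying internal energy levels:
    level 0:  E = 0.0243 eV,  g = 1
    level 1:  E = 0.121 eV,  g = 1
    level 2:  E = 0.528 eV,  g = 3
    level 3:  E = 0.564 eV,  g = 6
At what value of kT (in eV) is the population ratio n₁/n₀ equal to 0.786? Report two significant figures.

n₁/n₀ = (g₁/g₀) exp[−(E₁−E₀)/kT] = 0.786.
⇒ (E₁−E₀)/kT = ln((1/1)/0.786) = ln(1.272) = 0.2406.
kT = 0.0967 eV / 0.2406 = 0.40 eV.

0.40 eV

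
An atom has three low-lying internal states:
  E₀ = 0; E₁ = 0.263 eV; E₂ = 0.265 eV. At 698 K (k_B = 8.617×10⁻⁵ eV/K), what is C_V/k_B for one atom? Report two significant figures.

0.46

k_BT = 8.617×10⁻⁵ × 698 K = 0.06015 eV.
Eᵢ/kT = 0, 4.372, 4.406.
Z = Σ e^(−Eᵢ/kT) = e^(−0) + e^(−4.372) + e^(−4.406) = 1.000 + 0.01263 + 0.01220 = 1.025.
⟨E⟩ = 0.006395 eV, ⟨E²⟩ = 0.001688 eV².
C_V/k_B = (⟨E²⟩ − ⟨E⟩²)/(kT)² = (0.001688 − 0.00004090)/0.003618 = 0.46.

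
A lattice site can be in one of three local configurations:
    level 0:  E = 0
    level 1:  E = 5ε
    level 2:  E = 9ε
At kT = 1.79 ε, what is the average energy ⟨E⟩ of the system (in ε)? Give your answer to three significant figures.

0.342 ε

Eᵢ/kT = 0, 2.7933, 5.0279.
Z = Σ e^(−Eᵢ/kT) = e^(−0) + e^(−2.7933) + e^(−5.0279) = 1.0000 + 0.061219 + 0.0065526 = 1.0678.
⟨E⟩ = Σ Eᵢ e^(−Eᵢ/kT) / Z = (0·1.0000 + 5·0.061219 + 9·0.0065526) / 1.0678 = 0.342 ε.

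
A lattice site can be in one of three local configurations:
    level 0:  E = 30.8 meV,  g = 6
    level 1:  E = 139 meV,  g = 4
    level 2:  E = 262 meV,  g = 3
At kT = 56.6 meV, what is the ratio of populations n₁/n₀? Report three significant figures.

0.0986

n₁/n₀ = (g₁/g₀) exp[−(E₁−E₀)/kT] = (4/6) × exp(−(108.2 meV)/(56.6 meV)) = (4/6) × exp(-1.9117) = 0.0986.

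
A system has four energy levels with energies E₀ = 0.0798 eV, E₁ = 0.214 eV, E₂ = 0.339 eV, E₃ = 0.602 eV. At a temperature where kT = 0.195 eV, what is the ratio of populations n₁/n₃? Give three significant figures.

7.31

n₁/n₃ = exp[−(E₁−E₃)/kT] = exp(−(-0.388 eV)/(0.195 eV)) = exp(1.9897) = 7.31.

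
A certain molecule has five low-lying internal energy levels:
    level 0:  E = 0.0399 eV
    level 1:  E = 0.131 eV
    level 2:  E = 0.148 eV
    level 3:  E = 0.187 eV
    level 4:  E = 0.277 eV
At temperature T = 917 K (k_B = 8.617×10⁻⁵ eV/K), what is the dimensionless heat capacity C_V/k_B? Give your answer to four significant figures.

k_BT = 8.617×10⁻⁵ × 917 K = 0.0790179 eV.
Eᵢ/kT = 0.504949, 1.65785, 1.87299, 2.36655, 3.50553.
Z = Σ e^(−Eᵢ/kT) = e^(−0.504949) + e^(−1.65785) + e^(−1.87299) + e^(−2.36655) + e^(−3.50553) = 0.603536 + 0.190548 + 0.153664 + 0.0938038 + 0.0300309 = 1.07158.
⟨E⟩ = 0.0911225 eV, ⟨E²⟩ = 0.0123007 eV².
C_V/k_B = (⟨E²⟩ − ⟨E⟩²)/(kT)² = (0.0123007 − 0.00830331)/0.00624383 = 0.6402.

0.6402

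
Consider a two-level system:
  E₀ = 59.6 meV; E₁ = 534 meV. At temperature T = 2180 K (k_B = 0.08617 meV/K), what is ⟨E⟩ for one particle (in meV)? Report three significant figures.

94.8 meV

k_BT = 0.08617 × 2180 K = 187.85 meV.
Eᵢ/kT = 0.31727, 2.8427.
Z = Σ e^(−Eᵢ/kT) = e^(−0.31727) + e^(−2.8427) = 0.72813 + 0.058268 = 0.78640.
⟨E⟩ = Σ Eᵢ e^(−Eᵢ/kT) / Z = (59.6·0.72813 + 534·0.058268) / 0.78640 = 94.8 meV.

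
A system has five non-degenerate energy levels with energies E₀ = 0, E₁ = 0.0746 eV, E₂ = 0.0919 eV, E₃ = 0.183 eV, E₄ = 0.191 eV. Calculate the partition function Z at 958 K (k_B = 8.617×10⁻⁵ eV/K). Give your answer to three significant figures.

Z = 1.94

k_BT = 8.617×10⁻⁵ × 958 K = 0.082551 eV.
Eᵢ/kT = 0, 0.90368, 1.1133, 2.2168, 2.3137.
Z = Σ e^(−Eᵢ/kT) = e^(−0) + e^(−0.90368) + e^(−1.1133) + e^(−2.2168) + e^(−2.3137) = 1.0000 + 0.40508 + 0.32847 + 0.10896 + 0.098895 = 1.9414.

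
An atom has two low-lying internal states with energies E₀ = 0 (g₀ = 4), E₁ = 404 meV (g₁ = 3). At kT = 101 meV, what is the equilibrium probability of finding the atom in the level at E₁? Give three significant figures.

Eᵢ/kT = 0, 4.0000.
Z = Σ gᵢe^(−Eᵢ/kT) = 4·e^(−0) + 3·e^(−4.0000) = 4.0000 + 0.054947 = 4.0549.
P₁ = g₁ e^(−E₁/kT) / Z = 0.054947/4.0549 = 0.0136.

0.0136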